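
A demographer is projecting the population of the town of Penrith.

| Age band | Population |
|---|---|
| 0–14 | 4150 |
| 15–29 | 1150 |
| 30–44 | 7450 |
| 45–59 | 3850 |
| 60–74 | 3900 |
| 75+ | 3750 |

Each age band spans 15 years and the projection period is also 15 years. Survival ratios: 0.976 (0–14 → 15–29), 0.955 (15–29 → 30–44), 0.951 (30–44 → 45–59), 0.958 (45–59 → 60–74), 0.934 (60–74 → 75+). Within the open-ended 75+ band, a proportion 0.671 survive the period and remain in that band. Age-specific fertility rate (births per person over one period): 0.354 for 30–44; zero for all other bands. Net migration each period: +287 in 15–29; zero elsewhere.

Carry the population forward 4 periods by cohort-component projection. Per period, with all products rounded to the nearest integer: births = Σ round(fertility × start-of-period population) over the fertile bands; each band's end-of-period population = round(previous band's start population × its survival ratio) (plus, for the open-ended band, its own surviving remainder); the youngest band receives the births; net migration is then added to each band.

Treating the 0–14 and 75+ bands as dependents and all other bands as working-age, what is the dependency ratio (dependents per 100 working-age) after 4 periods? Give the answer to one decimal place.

Period 1.
Births: 7450 × 0.354 = 2637
15–29: 4150 × 0.976 = 4050
30–44: 1150 × 0.955 = 1098
45–59: 7450 × 0.951 = 7085
60–74: 3850 × 0.958 = 3688
75+: 3900 × 0.934 + 3750 × 0.671 = 3643 + 2516 = 6159
Net migration: 15–29 + 287 → 4337
Giving 2637 / 4337 / 1098 / 7085 / 3688 / 6159.
Period 2.
Births: 1098 × 0.354 = 389
15–29: 2637 × 0.976 = 2574
30–44: 4337 × 0.955 = 4142
45–59: 1098 × 0.951 = 1044
60–74: 7085 × 0.958 = 6787
75+: 3688 × 0.934 + 6159 × 0.671 = 3445 + 4133 = 7578
Net migration: 15–29 + 287 → 2861
Giving 389 / 2861 / 4142 / 1044 / 6787 / 7578.
Period 3.
Births: 4142 × 0.354 = 1466
15–29: 389 × 0.976 = 380
30–44: 2861 × 0.955 = 2732
45–59: 4142 × 0.951 = 3939
60–74: 1044 × 0.958 = 1000
75+: 6787 × 0.934 + 7578 × 0.671 = 6339 + 5085 = 11424
Net migration: 15–29 + 287 → 667
Giving 1466 / 667 / 2732 / 3939 / 1000 / 11424.
Period 4.
Births: 2732 × 0.354 = 967
15–29: 1466 × 0.976 = 1431
30–44: 667 × 0.955 = 637
45–59: 2732 × 0.951 = 2598
60–74: 3939 × 0.958 = 3774
75+: 1000 × 0.934 + 11424 × 0.671 = 934 + 7666 = 8600
Net migration: 15–29 + 287 → 1718
Giving 967 / 1718 / 637 / 2598 / 3774 / 8600.
Dependents (band 0–14 + band 75+) = 967 + 8600 = 9567; working-age = 8727; ratio = 9567/8727 × 100 = 109.6

109.6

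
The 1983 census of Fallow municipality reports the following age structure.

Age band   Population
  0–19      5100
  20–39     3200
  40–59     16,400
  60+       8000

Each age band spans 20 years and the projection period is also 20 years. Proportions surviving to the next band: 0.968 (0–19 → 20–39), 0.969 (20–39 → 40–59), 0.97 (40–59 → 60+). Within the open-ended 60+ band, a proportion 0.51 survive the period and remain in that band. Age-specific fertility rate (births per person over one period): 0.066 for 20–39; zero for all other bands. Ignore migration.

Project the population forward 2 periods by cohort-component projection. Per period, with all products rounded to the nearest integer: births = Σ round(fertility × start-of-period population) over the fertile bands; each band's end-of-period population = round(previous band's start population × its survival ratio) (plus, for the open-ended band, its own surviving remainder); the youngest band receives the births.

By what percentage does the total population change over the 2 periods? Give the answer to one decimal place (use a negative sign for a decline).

Period 1:
Births: 3200 × 0.066 = 211
20–39: 5100 × 0.968 = 4937
40–59: 3200 × 0.969 = 3101
60+: 16400 × 0.97 + 8000 × 0.51 = 15908 + 4080 = 19988
Population now: 0–19=211, 20–39=4937, 40–59=3101, 60+=19988
Period 2:
Births: 4937 × 0.066 = 326
20–39: 211 × 0.968 = 204
40–59: 4937 × 0.969 = 4784
60+: 3101 × 0.97 + 19988 × 0.51 = 3008 + 10194 = 13202
Population now: 0–19=326, 20–39=204, 40–59=4784, 60+=13202
Total: 32700 → 18516; change = -14184; percentage change = -43.4%

-43.4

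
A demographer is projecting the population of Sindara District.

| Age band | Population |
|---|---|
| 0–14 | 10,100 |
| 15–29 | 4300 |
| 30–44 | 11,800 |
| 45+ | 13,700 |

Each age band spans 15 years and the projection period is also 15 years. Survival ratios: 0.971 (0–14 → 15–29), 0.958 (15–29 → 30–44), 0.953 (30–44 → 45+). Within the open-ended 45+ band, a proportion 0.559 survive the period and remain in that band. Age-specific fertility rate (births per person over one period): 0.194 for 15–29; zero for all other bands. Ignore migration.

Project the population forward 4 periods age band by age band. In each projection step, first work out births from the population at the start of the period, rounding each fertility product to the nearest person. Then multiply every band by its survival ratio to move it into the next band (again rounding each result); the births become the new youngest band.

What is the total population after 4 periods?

12554

— Period 1 —
Births: 4300 × 0.194 = 834
15–29: 10100 × 0.971 = 9807
30–44: 4300 × 0.958 = 4119
45+: 11800 × 0.953 + 13700 × 0.559 = 11245 + 7658 = 18903
Population now: 0–14=834, 15–29=9807, 30–44=4119, 45+=18903
— Period 2 —
Births: 9807 × 0.194 = 1903
15–29: 834 × 0.971 = 810
30–44: 9807 × 0.958 = 9395
45+: 4119 × 0.953 + 18903 × 0.559 = 3925 + 10567 = 14492
Population now: 0–14=1903, 15–29=810, 30–44=9395, 45+=14492
— Period 3 —
Births: 810 × 0.194 = 157
15–29: 1903 × 0.971 = 1848
30–44: 810 × 0.958 = 776
45+: 9395 × 0.953 + 14492 × 0.559 = 8953 + 8101 = 17054
Population now: 0–14=157, 15–29=1848, 30–44=776, 45+=17054
— Period 4 —
Births: 1848 × 0.194 = 359
15–29: 157 × 0.971 = 152
30–44: 1848 × 0.958 = 1770
45+: 776 × 0.953 + 17054 × 0.559 = 740 + 9533 = 10273
Population now: 0–14=359, 15–29=152, 30–44=1770, 45+=10273
Total after period 4: 359 + 152 + 1770 + 10273 = 12554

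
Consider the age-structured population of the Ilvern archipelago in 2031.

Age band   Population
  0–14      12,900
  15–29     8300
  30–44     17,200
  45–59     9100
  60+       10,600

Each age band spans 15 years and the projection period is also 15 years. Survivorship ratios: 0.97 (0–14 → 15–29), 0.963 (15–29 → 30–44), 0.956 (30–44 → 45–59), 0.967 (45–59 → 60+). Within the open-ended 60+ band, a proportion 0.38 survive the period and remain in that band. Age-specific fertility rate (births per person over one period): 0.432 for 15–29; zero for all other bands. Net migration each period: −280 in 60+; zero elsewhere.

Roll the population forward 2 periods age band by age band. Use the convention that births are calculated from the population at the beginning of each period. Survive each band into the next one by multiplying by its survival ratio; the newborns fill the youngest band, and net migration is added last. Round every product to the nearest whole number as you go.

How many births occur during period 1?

Let group 1 be 0–14 through group 5 = 60+.
Period 1:
Births: 8300 * 0.432 = 3586
Group 2: 12900 * 0.97 = 12513
Group 3: 8300 * 0.963 = 7993
Group 4: 17200 * 0.956 = 16443
Group 5: 9100 * 0.967 + 10600 * 0.38 = 8800 + 4028 = 12828
Net migration: Group 5 − 280 → 12548
→ [3586, 12513, 7993, 16443, 12548]

3586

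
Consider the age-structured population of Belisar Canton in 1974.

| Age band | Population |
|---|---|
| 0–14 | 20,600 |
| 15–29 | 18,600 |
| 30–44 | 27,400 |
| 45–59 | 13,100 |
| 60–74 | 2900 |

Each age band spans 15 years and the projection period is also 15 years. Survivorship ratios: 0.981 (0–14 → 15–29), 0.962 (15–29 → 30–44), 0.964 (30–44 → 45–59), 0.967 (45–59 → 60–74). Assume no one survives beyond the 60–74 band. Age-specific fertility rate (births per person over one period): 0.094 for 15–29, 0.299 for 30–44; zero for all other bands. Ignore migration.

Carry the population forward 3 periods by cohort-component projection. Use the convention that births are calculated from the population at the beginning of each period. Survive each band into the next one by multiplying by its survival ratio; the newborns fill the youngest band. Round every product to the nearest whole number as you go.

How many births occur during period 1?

9941

[period 1]
Births: 18600 * 0.094 = 1748, 27400 * 0.299 = 8193 ⇒ total 9941
15–29: 20600 * 0.981 = 20209
30–44: 18600 * 0.962 = 17893
45–59: 27400 * 0.964 = 26414
60–74: 13100 * 0.967 = 12668
End of period: [9941, 20209, 17893, 26414, 12668]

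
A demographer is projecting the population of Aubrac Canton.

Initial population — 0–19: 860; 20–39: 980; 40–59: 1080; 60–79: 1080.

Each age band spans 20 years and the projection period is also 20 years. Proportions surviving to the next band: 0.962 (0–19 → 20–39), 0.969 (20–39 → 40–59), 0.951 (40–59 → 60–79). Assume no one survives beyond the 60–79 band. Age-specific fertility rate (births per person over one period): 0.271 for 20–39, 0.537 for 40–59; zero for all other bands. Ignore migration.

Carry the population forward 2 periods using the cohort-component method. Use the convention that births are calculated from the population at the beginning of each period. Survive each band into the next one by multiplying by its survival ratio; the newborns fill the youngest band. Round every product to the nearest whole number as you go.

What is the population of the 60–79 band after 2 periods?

903

Call the groups 1 to 4, youngest first.
After projecting period 1:
Births: 980 × 0.271 = 266 ; 1080 × 0.537 = 580 → 846
Group 2: 860 × 0.962 = 827
Group 3: 980 × 0.969 = 950
Group 4: 1080 × 0.951 = 1027
End of period: [846, 827, 950, 1027]
After projecting period 2:
Births: 827 × 0.271 = 224 ; 950 × 0.537 = 510 → 734
Group 2: 846 × 0.962 = 814
Group 3: 827 × 0.969 = 801
Group 4: 950 × 0.951 = 903
End of period: [734, 814, 801, 903]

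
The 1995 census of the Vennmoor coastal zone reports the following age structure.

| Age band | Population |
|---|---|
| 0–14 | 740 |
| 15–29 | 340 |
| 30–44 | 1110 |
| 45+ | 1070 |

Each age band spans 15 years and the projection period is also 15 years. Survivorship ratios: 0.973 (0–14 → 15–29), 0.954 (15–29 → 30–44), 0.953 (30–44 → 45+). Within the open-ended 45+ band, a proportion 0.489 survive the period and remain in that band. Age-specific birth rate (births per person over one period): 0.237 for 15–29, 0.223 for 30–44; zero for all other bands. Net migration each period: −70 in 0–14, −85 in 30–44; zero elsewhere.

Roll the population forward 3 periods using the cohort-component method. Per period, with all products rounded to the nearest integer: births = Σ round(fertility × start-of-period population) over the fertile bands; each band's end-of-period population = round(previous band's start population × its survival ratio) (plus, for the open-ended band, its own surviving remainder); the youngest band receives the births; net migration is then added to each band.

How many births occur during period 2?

Let group 1 be 0–14 through group 4 = 45+.
Period 1:
Births: 340 * 0.237 = 81 ; 1110 * 0.223 = 248 → 329
Group 2: 740 * 0.973 = 720
Group 3: 340 * 0.954 = 324
Group 4: 1110 * 0.953 + 1070 * 0.489 = 1058 + 523 = 1581
Net migration: Group 1 − 70 → 259; Group 3 − 85 → 239
Giving 259 / 720 / 239 / 1581.
Period 2:
Births: 720 * 0.237 = 171 ; 239 * 0.223 = 53 → 224
Group 2: 259 * 0.973 = 252
Group 3: 720 * 0.954 = 687
Group 4: 239 * 0.953 + 1581 * 0.489 = 228 + 773 = 1001
Net migration: Group 1 − 70 → 154; Group 3 − 85 → 602
Giving 154 / 252 / 602 / 1001.

224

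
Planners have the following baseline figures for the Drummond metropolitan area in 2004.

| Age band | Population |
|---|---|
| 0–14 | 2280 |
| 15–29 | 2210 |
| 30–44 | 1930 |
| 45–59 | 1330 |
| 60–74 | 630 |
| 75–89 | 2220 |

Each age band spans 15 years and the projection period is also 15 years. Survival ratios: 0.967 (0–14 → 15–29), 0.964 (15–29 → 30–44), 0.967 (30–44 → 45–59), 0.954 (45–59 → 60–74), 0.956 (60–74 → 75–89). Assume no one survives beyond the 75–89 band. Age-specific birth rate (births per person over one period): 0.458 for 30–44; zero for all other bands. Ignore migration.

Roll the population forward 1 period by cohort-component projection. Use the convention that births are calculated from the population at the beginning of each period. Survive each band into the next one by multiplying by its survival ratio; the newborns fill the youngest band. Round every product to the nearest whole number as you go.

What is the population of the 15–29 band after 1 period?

— Period 1 —
Births: 1930 × 0.458 = 884
15–29: 2280 × 0.967 = 2205
30–44: 2210 × 0.964 = 2130
45–59: 1930 × 0.967 = 1866
60–74: 1330 × 0.954 = 1269
75–89: 630 × 0.956 = 602
→ [884, 2205, 2130, 1866, 1269, 602]

2205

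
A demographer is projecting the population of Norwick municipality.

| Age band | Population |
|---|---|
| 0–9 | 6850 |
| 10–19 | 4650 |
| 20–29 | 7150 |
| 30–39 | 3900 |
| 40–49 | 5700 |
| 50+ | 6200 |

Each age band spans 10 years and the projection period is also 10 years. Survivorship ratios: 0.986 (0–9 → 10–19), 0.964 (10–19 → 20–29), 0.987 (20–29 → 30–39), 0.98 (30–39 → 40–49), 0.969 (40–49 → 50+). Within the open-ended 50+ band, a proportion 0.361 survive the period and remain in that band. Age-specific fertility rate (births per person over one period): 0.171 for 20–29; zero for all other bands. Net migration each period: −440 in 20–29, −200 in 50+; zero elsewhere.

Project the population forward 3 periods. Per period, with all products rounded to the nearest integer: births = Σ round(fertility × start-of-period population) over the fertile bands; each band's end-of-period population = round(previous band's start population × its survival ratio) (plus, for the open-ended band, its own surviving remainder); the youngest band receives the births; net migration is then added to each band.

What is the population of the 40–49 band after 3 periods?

3910

— Period 1 —
Births: 7150 * 0.171 = 1223
10–19: 6850 * 0.986 = 6754
20–29: 4650 * 0.964 = 4483
30–39: 7150 * 0.987 = 7057
40–49: 3900 * 0.98 = 3822
50+: 5700 * 0.969 + 6200 * 0.361 = 5523 + 2238 = 7761
Net migration: 20–29 − 440 → 4043; 50+ − 200 → 7561
Population now: 0–9=1223, 10–19=6754, 20–29=4043, 30–39=7057, 40–49=3822, 50+=7561
— Period 2 —
Births: 4043 * 0.171 = 691
10–19: 1223 * 0.986 = 1206
20–29: 6754 * 0.964 = 6511
30–39: 4043 * 0.987 = 3990
40–49: 7057 * 0.98 = 6916
50+: 3822 * 0.969 + 7561 * 0.361 = 3704 + 2730 = 6434
Net migration: 20–29 − 440 → 6071; 50+ − 200 → 6234
Population now: 0–9=691, 10–19=1206, 20–29=6071, 30–39=3990, 40–49=6916, 50+=6234
— Period 3 —
Births: 6071 * 0.171 = 1038
10–19: 691 * 0.986 = 681
20–29: 1206 * 0.964 = 1163
30–39: 6071 * 0.987 = 5992
40–49: 3990 * 0.98 = 3910
50+: 6916 * 0.969 + 6234 * 0.361 = 6702 + 2250 = 8952
Net migration: 20–29 − 440 → 723; 50+ − 200 → 8752
Population now: 0–9=1038, 10–19=681, 20–29=723, 30–39=5992, 40–49=3910, 50+=8752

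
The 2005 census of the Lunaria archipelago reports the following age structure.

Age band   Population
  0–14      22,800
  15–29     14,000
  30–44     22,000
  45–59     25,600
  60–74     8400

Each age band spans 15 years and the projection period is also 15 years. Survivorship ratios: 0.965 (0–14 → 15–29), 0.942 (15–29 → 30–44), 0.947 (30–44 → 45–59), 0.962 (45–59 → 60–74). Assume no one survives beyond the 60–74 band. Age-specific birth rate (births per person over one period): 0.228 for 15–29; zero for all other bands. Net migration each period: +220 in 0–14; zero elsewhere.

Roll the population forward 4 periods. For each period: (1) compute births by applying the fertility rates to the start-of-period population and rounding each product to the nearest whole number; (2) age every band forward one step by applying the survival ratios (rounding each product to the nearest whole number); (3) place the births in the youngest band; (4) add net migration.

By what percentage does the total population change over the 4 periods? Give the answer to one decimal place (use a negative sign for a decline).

Call the bands 1 to 5, youngest first.
— Period 1 —
Births: 14000 * 0.228 = 3192
Band 2: 22800 * 0.965 = 22002
Band 3: 14000 * 0.942 = 13188
Band 4: 22000 * 0.947 = 20834
Band 5: 25600 * 0.962 = 24627
Net migration: Band 1 + 220 → 3412
End of period: [3412, 22002, 13188, 20834, 24627]
— Period 2 —
Births: 22002 * 0.228 = 5016
Band 2: 3412 * 0.965 = 3293
Band 3: 22002 * 0.942 = 20726
Band 4: 13188 * 0.947 = 12489
Band 5: 20834 * 0.962 = 20042
Net migration: Band 1 + 220 → 5236
End of period: [5236, 3293, 20726, 12489, 20042]
— Period 3 —
Births: 3293 * 0.228 = 751
Band 2: 5236 * 0.965 = 5053
Band 3: 3293 * 0.942 = 3102
Band 4: 20726 * 0.947 = 19628
Band 5: 12489 * 0.962 = 12014
Net migration: Band 1 + 220 → 971
End of period: [971, 5053, 3102, 19628, 12014]
— Period 4 —
Births: 5053 * 0.228 = 1152
Band 2: 971 * 0.965 = 937
Band 3: 5053 * 0.942 = 4760
Band 4: 3102 * 0.947 = 2938
Band 5: 19628 * 0.962 = 18882
Net migration: Band 1 + 220 → 1372
End of period: [1372, 937, 4760, 2938, 18882]
Total: 92800 → 28889; change = -63911; percentage change = -68.9%

-68.9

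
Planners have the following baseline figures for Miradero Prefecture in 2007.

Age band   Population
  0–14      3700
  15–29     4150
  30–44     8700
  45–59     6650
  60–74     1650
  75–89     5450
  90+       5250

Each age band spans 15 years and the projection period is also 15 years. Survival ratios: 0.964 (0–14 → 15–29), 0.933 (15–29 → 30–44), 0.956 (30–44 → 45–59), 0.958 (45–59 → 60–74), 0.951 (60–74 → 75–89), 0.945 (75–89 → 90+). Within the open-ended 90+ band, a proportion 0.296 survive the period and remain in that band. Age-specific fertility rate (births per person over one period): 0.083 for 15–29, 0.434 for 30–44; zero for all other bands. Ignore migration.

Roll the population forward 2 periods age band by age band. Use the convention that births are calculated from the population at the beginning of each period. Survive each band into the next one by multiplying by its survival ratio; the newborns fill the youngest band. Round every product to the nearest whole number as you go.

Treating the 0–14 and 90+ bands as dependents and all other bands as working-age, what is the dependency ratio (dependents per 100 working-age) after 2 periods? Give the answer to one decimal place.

[period 1]
Births: 4150 × 0.083 = 344  |  8700 × 0.434 = 3776 — total 4120
15–29: 3700 × 0.964 = 3567
30–44: 4150 × 0.933 = 3872
45–59: 8700 × 0.956 = 8317
60–74: 6650 × 0.958 = 6371
75–89: 1650 × 0.951 = 1569
90+: 5450 × 0.945 + 5250 × 0.296 = 5150 + 1554 = 6704
→ [4120, 3567, 3872, 8317, 6371, 1569, 6704]
[period 2]
Births: 3567 × 0.083 = 296  |  3872 × 0.434 = 1680 — total 1976
15–29: 4120 × 0.964 = 3972
30–44: 3567 × 0.933 = 3328
45–59: 3872 × 0.956 = 3702
60–74: 8317 × 0.958 = 7968
75–89: 6371 × 0.951 = 6059
90+: 1569 × 0.945 + 6704 × 0.296 = 1483 + 1984 = 3467
→ [1976, 3972, 3328, 3702, 7968, 6059, 3467]
Dependents (band 0–14 + band 90+) = 1976 + 3467 = 5443; working-age = 25029; ratio = 5443/25029 × 100 = 21.7

21.7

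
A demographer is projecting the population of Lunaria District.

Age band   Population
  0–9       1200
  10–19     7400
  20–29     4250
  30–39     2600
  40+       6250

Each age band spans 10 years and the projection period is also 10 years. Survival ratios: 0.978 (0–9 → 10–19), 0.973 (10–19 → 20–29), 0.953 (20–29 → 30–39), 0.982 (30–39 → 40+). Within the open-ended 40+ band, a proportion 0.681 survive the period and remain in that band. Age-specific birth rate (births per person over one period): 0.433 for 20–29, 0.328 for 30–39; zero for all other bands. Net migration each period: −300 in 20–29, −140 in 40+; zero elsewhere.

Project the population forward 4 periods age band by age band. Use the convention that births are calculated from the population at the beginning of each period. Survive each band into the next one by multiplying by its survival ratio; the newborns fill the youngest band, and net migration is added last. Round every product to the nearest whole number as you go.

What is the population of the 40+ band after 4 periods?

8836

(Groups numbered youngest = 1 to oldest = 5.)
After projecting period 1:
Births: 4250 * 0.433 = 1840, 2600 * 0.328 = 853 → total 2693
Group 2: 1200 * 0.978 = 1174
Group 3: 7400 * 0.973 = 7200
Group 4: 4250 * 0.953 = 4050
Group 5: 2600 * 0.982 + 6250 * 0.681 = 2553 + 4256 = 6809
Net migration: Group 3 − 300 → 6900; Group 5 − 140 → 6669
→ [2693, 1174, 6900, 4050, 6669]
After projecting period 2:
Births: 6900 * 0.433 = 2988, 4050 * 0.328 = 1328 → total 4316
Group 2: 2693 * 0.978 = 2634
Group 3: 1174 * 0.973 = 1142
Group 4: 6900 * 0.953 = 6576
Group 5: 4050 * 0.982 + 6669 * 0.681 = 3977 + 4542 = 8519
Net migration: Group 3 − 300 → 842; Group 5 − 140 → 8379
→ [4316, 2634, 842, 6576, 8379]
After projecting period 3:
Births: 842 * 0.433 = 365, 6576 * 0.328 = 2157 → total 2522
Group 2: 4316 * 0.978 = 4221
Group 3: 2634 * 0.973 = 2563
Group 4: 842 * 0.953 = 802
Group 5: 6576 * 0.982 + 8379 * 0.681 = 6458 + 5706 = 12164
Net migration: Group 3 − 300 → 2263; Group 5 − 140 → 12024
→ [2522, 4221, 2263, 802, 12024]
After projecting period 4:
Births: 2263 * 0.433 = 980, 802 * 0.328 = 263 → total 1243
Group 2: 2522 * 0.978 = 2467
Group 3: 4221 * 0.973 = 4107
Group 4: 2263 * 0.953 = 2157
Group 5: 802 * 0.982 + 12024 * 0.681 = 788 + 8188 = 8976
Net migration: Group 3 − 300 → 3807; Group 5 − 140 → 8836
→ [1243, 2467, 3807, 2157, 8836]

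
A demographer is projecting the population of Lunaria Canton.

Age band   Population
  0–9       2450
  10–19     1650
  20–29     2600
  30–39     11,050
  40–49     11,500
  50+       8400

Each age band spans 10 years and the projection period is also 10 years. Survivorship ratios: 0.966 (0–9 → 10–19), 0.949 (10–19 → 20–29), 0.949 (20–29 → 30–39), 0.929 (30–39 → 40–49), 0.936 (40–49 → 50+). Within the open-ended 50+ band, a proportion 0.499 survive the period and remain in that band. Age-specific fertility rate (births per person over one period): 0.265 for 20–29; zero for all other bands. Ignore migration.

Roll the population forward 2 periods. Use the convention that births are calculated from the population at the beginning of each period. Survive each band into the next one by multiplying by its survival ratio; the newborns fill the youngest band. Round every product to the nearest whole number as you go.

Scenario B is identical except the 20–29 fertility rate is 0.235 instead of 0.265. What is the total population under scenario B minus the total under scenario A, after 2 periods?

Let group 1 be 0–9 through group 6 = 50+.
Period 1.
Births: 2600 * 0.265 = 689
Group 2: 2450 * 0.966 = 2367
Group 3: 1650 * 0.949 = 1566
Group 4: 2600 * 0.949 = 2467
Group 5: 11050 * 0.929 = 10265
Group 6: 11500 * 0.936 + 8400 * 0.499 = 10764 + 4192 = 14956
Population now: 0–9=689, 10–19=2367, 20–29=1566, 30–39=2467, 40–49=10265, 50+=14956
Period 2.
Births: 1566 * 0.265 = 415
Group 2: 689 * 0.966 = 666
Group 3: 2367 * 0.949 = 2246
Group 4: 1566 * 0.949 = 1486
Group 5: 2467 * 0.929 = 2292
Group 6: 10265 * 0.936 + 14956 * 0.499 = 9608 + 7463 = 17071
Population now: 0–9=415, 10–19=666, 20–29=2246, 30–39=1486, 40–49=2292, 50+=17071
Scenario A total after 2 periods: 24176
Scenario B projection —
Period 1.
Births: 2600 * 0.235 = 611
Group 2: 2450 * 0.966 = 2367
Group 3: 1650 * 0.949 = 1566
Group 4: 2600 * 0.949 = 2467
Group 5: 11050 * 0.929 = 10265
Group 6: 11500 * 0.936 + 8400 * 0.499 = 10764 + 4192 = 14956
Population now: 0–9=611, 10–19=2367, 20–29=1566, 30–39=2467, 40–49=10265, 50+=14956
Period 2.
Births: 1566 * 0.235 = 368
Group 2: 611 * 0.966 = 590
Group 3: 2367 * 0.949 = 2246
Group 4: 1566 * 0.949 = 1486
Group 5: 2467 * 0.929 = 2292
Group 6: 10265 * 0.936 + 14956 * 0.499 = 9608 + 7463 = 17071
Population now: 0–9=368, 10–19=590, 20–29=2246, 30–39=1486, 40–49=2292, 50+=17071
Scenario B total after 2 periods: 24053
Difference B − A = 24053 − 24176 = -123

-123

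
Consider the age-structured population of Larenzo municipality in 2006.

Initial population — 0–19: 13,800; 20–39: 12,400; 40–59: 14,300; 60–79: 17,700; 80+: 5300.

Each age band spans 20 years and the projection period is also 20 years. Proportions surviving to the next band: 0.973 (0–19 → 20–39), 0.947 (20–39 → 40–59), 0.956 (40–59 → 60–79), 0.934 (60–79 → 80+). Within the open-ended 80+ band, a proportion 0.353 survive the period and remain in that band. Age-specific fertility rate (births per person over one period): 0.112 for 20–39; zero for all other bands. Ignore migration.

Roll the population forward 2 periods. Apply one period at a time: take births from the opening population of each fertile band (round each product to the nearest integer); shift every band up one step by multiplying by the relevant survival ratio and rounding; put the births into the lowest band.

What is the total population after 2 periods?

Call the groups 1 to 5, youngest first.
Period 1.
Births: 12400 * 0.112 = 1389
Group 2: 13800 * 0.973 = 13427
Group 3: 12400 * 0.947 = 11743
Group 4: 14300 * 0.956 = 13671
Group 5: 17700 * 0.934 + 5300 * 0.353 = 16532 + 1871 = 18403
Population now: 0–19=1389, 20–39=13427, 40–59=11743, 60–79=13671, 80+=18403
Period 2.
Births: 13427 * 0.112 = 1504
Group 2: 1389 * 0.973 = 1351
Group 3: 13427 * 0.947 = 12715
Group 4: 11743 * 0.956 = 11226
Group 5: 13671 * 0.934 + 18403 * 0.353 = 12769 + 6496 = 19265
Population now: 0–19=1504, 20–39=1351, 40–59=12715, 60–79=11226, 80+=19265
Total after period 2: 1504 + 1351 + 12715 + 11226 + 19265 = 46061

46061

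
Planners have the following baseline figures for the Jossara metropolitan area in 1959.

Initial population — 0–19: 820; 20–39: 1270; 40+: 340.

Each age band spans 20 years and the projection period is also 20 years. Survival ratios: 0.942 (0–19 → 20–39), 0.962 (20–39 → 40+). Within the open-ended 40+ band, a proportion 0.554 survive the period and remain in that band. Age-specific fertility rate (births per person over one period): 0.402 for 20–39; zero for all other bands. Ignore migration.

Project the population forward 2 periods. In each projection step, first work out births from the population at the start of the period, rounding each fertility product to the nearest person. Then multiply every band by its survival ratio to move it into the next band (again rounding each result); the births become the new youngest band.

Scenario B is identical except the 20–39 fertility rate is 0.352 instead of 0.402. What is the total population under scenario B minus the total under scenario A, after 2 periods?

-98

Call the groups 1 to 3, youngest first.
After projecting period 1:
Births: 1270 × 0.402 = 511
Group 2: 820 × 0.942 = 772
Group 3: 1270 × 0.962 + 340 × 0.554 = 1222 + 188 = 1410
Giving 511 / 772 / 1410.
After projecting period 2:
Births: 772 × 0.402 = 310
Group 2: 511 × 0.942 = 481
Group 3: 772 × 0.962 + 1410 × 0.554 = 743 + 781 = 1524
Giving 310 / 481 / 1524.
Scenario A total after 2 periods: 2315
Scenario B projection —
After projecting period 1:
Births: 1270 × 0.352 = 447
Group 2: 820 × 0.942 = 772
Group 3: 1270 × 0.962 + 340 × 0.554 = 1222 + 188 = 1410
Giving 447 / 772 / 1410.
After projecting period 2:
Births: 772 × 0.352 = 272
Group 2: 447 × 0.942 = 421
Group 3: 772 × 0.962 + 1410 × 0.554 = 743 + 781 = 1524
Giving 272 / 421 / 1524.
Scenario B total after 2 periods: 2217
Difference B − A = 2217 − 2315 = -98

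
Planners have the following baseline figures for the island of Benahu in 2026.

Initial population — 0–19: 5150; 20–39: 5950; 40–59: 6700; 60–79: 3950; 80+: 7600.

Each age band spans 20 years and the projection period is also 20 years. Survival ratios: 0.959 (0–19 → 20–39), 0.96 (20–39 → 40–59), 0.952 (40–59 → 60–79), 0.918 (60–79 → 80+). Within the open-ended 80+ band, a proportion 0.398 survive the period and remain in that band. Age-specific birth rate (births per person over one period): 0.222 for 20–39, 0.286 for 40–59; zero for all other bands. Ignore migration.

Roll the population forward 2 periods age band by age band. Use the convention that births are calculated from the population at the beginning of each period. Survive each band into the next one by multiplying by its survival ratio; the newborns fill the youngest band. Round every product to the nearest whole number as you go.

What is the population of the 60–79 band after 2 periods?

5438

Period 1:
Births: 5950 × 0.222 = 1321, 6700 × 0.286 = 1916 → 3237
20–39: 5150 × 0.959 = 4939
40–59: 5950 × 0.96 = 5712
60–79: 6700 × 0.952 = 6378
80+: 3950 × 0.918 + 7600 × 0.398 = 3626 + 3025 = 6651
Population now: 0–19=3237, 20–39=4939, 40–59=5712, 60–79=6378, 80+=6651
Period 2:
Births: 4939 × 0.222 = 1096, 5712 × 0.286 = 1634 → 2730
20–39: 3237 × 0.959 = 3104
40–59: 4939 × 0.96 = 4741
60–79: 5712 × 0.952 = 5438
80+: 6378 × 0.918 + 6651 × 0.398 = 5855 + 2647 = 8502
Population now: 0–19=2730, 20–39=3104, 40–59=4741, 60–79=5438, 80+=8502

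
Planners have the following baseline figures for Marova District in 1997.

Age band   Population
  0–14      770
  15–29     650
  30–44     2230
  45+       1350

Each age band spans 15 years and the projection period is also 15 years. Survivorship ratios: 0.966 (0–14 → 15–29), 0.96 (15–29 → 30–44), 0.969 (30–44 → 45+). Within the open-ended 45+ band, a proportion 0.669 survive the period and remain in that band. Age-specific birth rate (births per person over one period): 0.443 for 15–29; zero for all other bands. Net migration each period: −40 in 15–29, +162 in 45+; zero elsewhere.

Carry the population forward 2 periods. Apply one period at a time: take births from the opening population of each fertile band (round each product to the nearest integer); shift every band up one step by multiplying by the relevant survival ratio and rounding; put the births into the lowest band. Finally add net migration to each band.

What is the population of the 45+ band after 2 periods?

2925

After projecting period 1:
Births: 650 * 0.443 = 288
15–29: 770 * 0.966 = 744
30–44: 650 * 0.96 = 624
45+: 2230 * 0.969 + 1350 * 0.669 = 2161 + 903 = 3064
Net migration: 15–29 − 40 → 704; 45+ + 162 → 3226
→ [288, 704, 624, 3226]
After projecting period 2:
Births: 704 * 0.443 = 312
15–29: 288 * 0.966 = 278
30–44: 704 * 0.96 = 676
45+: 624 * 0.969 + 3226 * 0.669 = 605 + 2158 = 2763
Net migration: 15–29 − 40 → 238; 45+ + 162 → 2925
→ [312, 238, 676, 2925]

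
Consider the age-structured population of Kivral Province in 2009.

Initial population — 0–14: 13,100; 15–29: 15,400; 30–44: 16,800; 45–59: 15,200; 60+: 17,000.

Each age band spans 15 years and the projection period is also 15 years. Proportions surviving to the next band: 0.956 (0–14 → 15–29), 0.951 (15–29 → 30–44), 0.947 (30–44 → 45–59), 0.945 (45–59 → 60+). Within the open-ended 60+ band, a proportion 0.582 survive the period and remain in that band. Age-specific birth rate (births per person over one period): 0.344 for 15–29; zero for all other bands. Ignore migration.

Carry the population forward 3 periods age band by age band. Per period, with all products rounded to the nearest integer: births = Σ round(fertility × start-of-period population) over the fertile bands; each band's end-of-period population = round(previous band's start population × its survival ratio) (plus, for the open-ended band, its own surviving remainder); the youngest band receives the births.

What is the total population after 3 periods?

— Period 1 —
Births: 15400 × 0.344 = 5298
15–29: 13100 × 0.956 = 12524
30–44: 15400 × 0.951 = 14645
45–59: 16800 × 0.947 = 15910
60+: 15200 × 0.945 + 17000 × 0.582 = 14364 + 9894 = 24258
→ [5298, 12524, 14645, 15910, 24258]
— Period 2 —
Births: 12524 × 0.344 = 4308
15–29: 5298 × 0.956 = 5065
30–44: 12524 × 0.951 = 11910
45–59: 14645 × 0.947 = 13869
60+: 15910 × 0.945 + 24258 × 0.582 = 15035 + 14118 = 29153
→ [4308, 5065, 11910, 13869, 29153]
— Period 3 —
Births: 5065 × 0.344 = 1742
15–29: 4308 × 0.956 = 4118
30–44: 5065 × 0.951 = 4817
45–59: 11910 × 0.947 = 11279
60+: 13869 × 0.945 + 29153 × 0.582 = 13106 + 16967 = 30073
→ [1742, 4118, 4817, 11279, 30073]
Total after period 3: 1742 + 4118 + 4817 + 11279 + 30073 = 52029

52029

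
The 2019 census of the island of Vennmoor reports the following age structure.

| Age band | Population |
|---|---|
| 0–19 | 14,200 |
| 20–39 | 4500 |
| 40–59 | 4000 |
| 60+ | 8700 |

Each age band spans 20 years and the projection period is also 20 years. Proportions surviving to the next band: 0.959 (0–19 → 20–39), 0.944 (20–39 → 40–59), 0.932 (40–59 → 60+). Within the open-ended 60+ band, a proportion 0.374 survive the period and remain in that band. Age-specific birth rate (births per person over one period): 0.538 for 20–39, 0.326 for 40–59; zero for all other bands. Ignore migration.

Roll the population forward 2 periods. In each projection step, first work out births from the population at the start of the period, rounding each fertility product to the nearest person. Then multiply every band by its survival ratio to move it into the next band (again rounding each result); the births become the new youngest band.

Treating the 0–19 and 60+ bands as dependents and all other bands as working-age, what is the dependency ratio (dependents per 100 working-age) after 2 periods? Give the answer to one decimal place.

Period 1:
Births: 4500 × 0.538 = 2421  |  4000 × 0.326 = 1304 → total 3725
20–39: 14200 × 0.959 = 13618
40–59: 4500 × 0.944 = 4248
60+: 4000 × 0.932 + 8700 × 0.374 = 3728 + 3254 = 6982
→ [3725, 13618, 4248, 6982]
Period 2:
Births: 13618 × 0.538 = 7326  |  4248 × 0.326 = 1385 → total 8711
20–39: 3725 × 0.959 = 3572
40–59: 13618 × 0.944 = 12855
60+: 4248 × 0.932 + 6982 × 0.374 = 3959 + 2611 = 6570
→ [8711, 3572, 12855, 6570]
Dependents (band 0–19 + band 60+) = 8711 + 6570 = 15281; working-age = 16427; ratio = 15281/16427 × 100 = 93.0

93.0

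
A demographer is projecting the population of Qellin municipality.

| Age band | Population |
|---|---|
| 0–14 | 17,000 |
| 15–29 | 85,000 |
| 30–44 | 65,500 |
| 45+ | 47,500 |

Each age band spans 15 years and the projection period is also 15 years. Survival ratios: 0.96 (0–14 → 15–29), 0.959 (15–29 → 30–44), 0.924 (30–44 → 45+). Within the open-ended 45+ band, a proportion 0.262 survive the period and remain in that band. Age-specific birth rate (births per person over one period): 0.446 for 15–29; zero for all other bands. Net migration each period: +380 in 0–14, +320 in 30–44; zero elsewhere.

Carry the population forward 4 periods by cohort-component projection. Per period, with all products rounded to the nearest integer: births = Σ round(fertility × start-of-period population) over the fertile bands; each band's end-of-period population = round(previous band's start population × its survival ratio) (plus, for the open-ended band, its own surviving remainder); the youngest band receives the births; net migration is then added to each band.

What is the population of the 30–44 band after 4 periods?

7372

Numbering the bands 1..4 from youngest to oldest:
[period 1]
Births: 85000 × 0.446 = 37910
Band 2: 17000 × 0.96 = 16320
Band 3: 85000 × 0.959 = 81515
Band 4: 65500 × 0.924 + 47500 × 0.262 = 60522 + 12445 = 72967
Net migration: Band 1 + 380 → 38290; Band 3 + 320 → 81835
End of period: [38290, 16320, 81835, 72967]
[period 2]
Births: 16320 × 0.446 = 7279
Band 2: 38290 × 0.96 = 36758
Band 3: 16320 × 0.959 = 15651
Band 4: 81835 × 0.924 + 72967 × 0.262 = 75616 + 19117 = 94733
Net migration: Band 1 + 380 → 7659; Band 3 + 320 → 15971
End of period: [7659, 36758, 15971, 94733]
[period 3]
Births: 36758 × 0.446 = 16394
Band 2: 7659 × 0.96 = 7353
Band 3: 36758 × 0.959 = 35251
Band 4: 15971 × 0.924 + 94733 × 0.262 = 14757 + 24820 = 39577
Net migration: Band 1 + 380 → 16774; Band 3 + 320 → 35571
End of period: [16774, 7353, 35571, 39577]
[period 4]
Births: 7353 × 0.446 = 3279
Band 2: 16774 × 0.96 = 16103
Band 3: 7353 × 0.959 = 7052
Band 4: 35571 × 0.924 + 39577 × 0.262 = 32868 + 10369 = 43237
Net migration: Band 1 + 380 → 3659; Band 3 + 320 → 7372
End of period: [3659, 16103, 7372, 43237]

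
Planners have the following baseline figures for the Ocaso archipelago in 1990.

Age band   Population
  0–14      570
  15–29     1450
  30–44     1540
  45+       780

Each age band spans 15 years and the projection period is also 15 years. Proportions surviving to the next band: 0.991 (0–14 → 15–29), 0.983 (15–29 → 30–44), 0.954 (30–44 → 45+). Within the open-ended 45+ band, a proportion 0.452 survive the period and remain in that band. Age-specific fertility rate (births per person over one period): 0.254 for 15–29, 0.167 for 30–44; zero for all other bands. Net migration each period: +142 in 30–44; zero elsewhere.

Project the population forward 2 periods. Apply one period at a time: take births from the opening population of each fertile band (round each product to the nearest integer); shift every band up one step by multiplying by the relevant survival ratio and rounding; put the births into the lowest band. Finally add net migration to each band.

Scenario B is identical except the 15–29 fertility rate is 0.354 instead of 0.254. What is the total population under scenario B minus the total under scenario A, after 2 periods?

Let band 1 be 0–14 through band 4 = 45+.
Period 1.
Births: 1450 × 0.254 = 368, 1540 × 0.167 = 257 → total 625
Band 2: 570 × 0.991 = 565
Band 3: 1450 × 0.983 = 1425
Band 4: 1540 × 0.954 + 780 × 0.452 = 1469 + 353 = 1822
Net migration: Band 3 + 142 → 1567
→ [625, 565, 1567, 1822]
Period 2.
Births: 565 × 0.254 = 144, 1567 × 0.167 = 262 → total 406
Band 2: 625 × 0.991 = 619
Band 3: 565 × 0.983 = 555
Band 4: 1567 × 0.954 + 1822 × 0.452 = 1495 + 824 = 2319
Net migration: Band 3 + 142 → 697
→ [406, 619, 697, 2319]
Scenario A total after 2 periods: 4041
Scenario B projection —
Period 1.
Births: 1450 × 0.354 = 513, 1540 × 0.167 = 257 → total 770
Band 2: 570 × 0.991 = 565
Band 3: 1450 × 0.983 = 1425
Band 4: 1540 × 0.954 + 780 × 0.452 = 1469 + 353 = 1822
Net migration: Band 3 + 142 → 1567
→ [770, 565, 1567, 1822]
Period 2.
Births: 565 × 0.354 = 200, 1567 × 0.167 = 262 → total 462
Band 2: 770 × 0.991 = 763
Band 3: 565 × 0.983 = 555
Band 4: 1567 × 0.954 + 1822 × 0.452 = 1495 + 824 = 2319
Net migration: Band 3 + 142 → 697
→ [462, 763, 697, 2319]
Scenario B total after 2 periods: 4241
Difference B − A = 4241 − 4041 = 200

200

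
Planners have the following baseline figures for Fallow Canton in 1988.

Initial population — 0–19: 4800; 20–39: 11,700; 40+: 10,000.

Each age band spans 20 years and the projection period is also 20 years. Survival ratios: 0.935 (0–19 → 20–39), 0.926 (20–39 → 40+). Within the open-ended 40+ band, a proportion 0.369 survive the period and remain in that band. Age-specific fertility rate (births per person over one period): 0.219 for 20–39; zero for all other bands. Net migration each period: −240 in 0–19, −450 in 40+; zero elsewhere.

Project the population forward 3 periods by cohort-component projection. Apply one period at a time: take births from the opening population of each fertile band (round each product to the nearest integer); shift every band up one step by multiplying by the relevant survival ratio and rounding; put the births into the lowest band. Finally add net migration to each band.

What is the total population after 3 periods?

After projecting period 1:
Births: 11700 × 0.219 = 2562
20–39: 4800 × 0.935 = 4488
40+: 11700 × 0.926 + 10000 × 0.369 = 10834 + 3690 = 14524
Net migration: 0–19 − 240 → 2322; 40+ − 450 → 14074
Population now: 0–19=2322, 20–39=4488, 40+=14074
After projecting period 2:
Births: 4488 × 0.219 = 983
20–39: 2322 × 0.935 = 2171
40+: 4488 × 0.926 + 14074 × 0.369 = 4156 + 5193 = 9349
Net migration: 0–19 − 240 → 743; 40+ − 450 → 8899
Population now: 0–19=743, 20–39=2171, 40+=8899
After projecting period 3:
Births: 2171 × 0.219 = 475
20–39: 743 × 0.935 = 695
40+: 2171 × 0.926 + 8899 × 0.369 = 2010 + 3284 = 5294
Net migration: 0–19 − 240 → 235; 40+ − 450 → 4844
Population now: 0–19=235, 20–39=695, 40+=4844
Total after period 3: 235 + 695 + 4844 = 5774

5774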